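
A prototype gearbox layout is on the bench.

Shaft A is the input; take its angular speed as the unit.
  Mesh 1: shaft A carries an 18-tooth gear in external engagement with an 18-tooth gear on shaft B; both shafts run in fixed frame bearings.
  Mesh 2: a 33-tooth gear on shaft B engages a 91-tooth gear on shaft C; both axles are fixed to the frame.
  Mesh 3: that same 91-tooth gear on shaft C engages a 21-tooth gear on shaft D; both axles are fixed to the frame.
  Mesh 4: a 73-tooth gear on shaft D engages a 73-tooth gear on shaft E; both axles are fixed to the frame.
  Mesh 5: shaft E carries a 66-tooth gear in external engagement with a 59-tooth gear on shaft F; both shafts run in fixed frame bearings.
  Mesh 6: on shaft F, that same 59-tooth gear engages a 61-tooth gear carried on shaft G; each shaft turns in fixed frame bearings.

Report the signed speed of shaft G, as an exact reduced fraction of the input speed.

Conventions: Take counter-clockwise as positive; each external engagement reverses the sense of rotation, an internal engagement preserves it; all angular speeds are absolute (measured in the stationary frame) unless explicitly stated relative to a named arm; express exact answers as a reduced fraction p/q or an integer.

726/427

6-mesh fixed-axis compound train (all bearings frame-fixed)
mesh 1 [18T→18T]: |ω|/ω_in = 1×18/18 = 1, sense flips to −
mesh 2 [33T→91T]: |ω|/ω_in = 1×33/91 = 33/91, sense flips to +
mesh 3 [91T→21T]: |ω|/ω_in = (33/91)×91/21 = 11/7, sense flips to −
mesh 4 [73T→73T]: |ω|/ω_in = (11/7)×73/73 = 11/7, sense flips to +
mesh 5 [66T→59T]: |ω|/ω_in = (11/7)×66/59 = 726/413, sense flips to −
mesh 6 [59T→61T]: |ω|/ω_in = (726/413)×59/61 = 726/427, sense flips to +
signed output speed (× input speed) = 726/427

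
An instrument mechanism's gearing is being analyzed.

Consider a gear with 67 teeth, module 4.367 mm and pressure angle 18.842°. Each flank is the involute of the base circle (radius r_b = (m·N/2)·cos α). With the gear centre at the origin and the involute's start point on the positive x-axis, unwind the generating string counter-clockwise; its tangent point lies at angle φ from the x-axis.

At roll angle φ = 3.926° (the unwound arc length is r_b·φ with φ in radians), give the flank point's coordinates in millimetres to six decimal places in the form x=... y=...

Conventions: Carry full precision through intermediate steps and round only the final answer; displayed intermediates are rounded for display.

x=138.779640 y=0.014841

single-mesh involute tooth geometry (67T wheel at module 4.367)
pitch radius r_p = m·N/2 = 4.367·67/2 = 146.294500
base radius r_b = r_p·cos α = 146.294500·cos 18.842° = 138.454983
roll angle φ = 3.926° = 0.06852163 rad
x = r_b·(cos φ + φ·sin φ) = 138.779640
y = r_b·(sin φ − φ·cos φ) = 0.014841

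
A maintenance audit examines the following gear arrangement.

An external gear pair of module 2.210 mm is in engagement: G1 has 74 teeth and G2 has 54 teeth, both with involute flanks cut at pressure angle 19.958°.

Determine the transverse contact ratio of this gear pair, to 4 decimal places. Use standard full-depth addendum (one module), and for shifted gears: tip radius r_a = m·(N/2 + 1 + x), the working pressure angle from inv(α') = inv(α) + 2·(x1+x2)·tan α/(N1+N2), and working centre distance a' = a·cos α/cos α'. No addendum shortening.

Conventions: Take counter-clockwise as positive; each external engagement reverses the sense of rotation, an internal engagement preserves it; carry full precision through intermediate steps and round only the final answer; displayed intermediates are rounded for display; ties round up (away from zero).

single-mesh involute tooth geometry (74T engaging 54T at module 2.210)
base radii: r_b1 = 76.859146, r_b2 = 56.086404
tip radii: r_a1 = 83.980000, r_a2 = 61.880000
no profile shift: α' = α, a' = a
action lengths: √(r_a1²−r_b1²) = 33.842460, √(r_a2²−r_b2²) = 26.142871
base pitch p_b = π·m·cos α = 6.525949
CR = (33.842460 + 26.142871 − 141.440000·sin 19.95800°)/6.525949 = 1.793983
contact ratio ≈ 1.7940

1.7940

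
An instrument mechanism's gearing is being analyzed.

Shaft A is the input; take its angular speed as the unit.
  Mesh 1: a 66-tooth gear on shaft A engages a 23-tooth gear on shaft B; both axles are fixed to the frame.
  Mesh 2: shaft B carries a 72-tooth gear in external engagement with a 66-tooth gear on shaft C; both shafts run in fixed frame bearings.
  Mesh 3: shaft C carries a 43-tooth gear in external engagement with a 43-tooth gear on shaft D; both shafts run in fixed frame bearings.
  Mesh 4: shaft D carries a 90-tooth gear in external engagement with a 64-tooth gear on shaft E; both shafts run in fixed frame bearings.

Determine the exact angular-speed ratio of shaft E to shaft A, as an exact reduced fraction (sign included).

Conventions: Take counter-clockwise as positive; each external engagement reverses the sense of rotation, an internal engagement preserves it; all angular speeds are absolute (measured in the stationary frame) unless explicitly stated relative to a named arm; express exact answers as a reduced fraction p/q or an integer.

405/92

class = fixed-axis compound train [4 meshes; 4 ratios multiply, 4 sense flips]
mesh 1 [66T→23T]: running ratio 66/23, sense −
mesh 2 [72T→66T]: running ratio 72/23, sense +
mesh 3 [43T→43T]: running ratio 72/23, sense −
mesh 4 [90T→64T]: running ratio 405/92, sense +
ω_out/ω_in = 405/92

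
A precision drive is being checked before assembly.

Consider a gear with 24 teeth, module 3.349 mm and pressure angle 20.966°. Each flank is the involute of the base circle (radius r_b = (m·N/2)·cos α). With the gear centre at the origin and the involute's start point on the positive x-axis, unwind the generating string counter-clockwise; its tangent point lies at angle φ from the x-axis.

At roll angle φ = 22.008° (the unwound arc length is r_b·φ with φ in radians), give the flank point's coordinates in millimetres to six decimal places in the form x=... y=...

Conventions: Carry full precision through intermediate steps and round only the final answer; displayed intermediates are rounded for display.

x=40.194415 y=0.698519

recognized (one wheel, involute flank): single-mesh tooth geometry, m = 3.349, N = 24
pitch radius r_p = m·N/2 = 3.349·24/2 = 40.188000
base radius r_b = r_p·cos α = 40.188000·cos 20.966° = 37.527270
roll angle φ = 22.008° = 0.38411206 rad
x = r_b·(cos φ + φ·sin φ) = 40.194415
y = r_b·(sin φ − φ·cos φ) = 0.698519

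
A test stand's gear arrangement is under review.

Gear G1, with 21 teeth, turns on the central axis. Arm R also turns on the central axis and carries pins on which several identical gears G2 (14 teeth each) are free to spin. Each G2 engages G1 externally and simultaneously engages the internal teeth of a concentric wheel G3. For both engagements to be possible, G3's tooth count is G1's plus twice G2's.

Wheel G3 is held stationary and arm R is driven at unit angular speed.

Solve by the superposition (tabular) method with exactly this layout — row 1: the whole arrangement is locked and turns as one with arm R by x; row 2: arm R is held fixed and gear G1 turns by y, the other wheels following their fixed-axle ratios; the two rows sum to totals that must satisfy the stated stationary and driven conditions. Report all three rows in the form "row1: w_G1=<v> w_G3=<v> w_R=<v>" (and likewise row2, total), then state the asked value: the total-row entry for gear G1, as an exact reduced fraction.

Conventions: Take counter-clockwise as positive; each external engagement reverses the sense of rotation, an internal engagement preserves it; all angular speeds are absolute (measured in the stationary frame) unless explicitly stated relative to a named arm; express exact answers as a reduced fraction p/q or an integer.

row1: w_G1=1 w_G3=1 w_R=1
row2: w_G1=7/3 w_G3=-1 w_R=0
total: w_G1=10/3 w_G3=0 w_R=1
asked value: 10/3

recognized (axles ride arm R): planetary set, 21/14/49 teeth
superposition row 1 [locked train]: every member turns x
row 2 (arm held, sun turns y): ω_ring = −(21/49)·y, ω_arm = 0
boundary: total ω_ring = x − (21/49)·y = 0 and total ω_arm = x = 1  ⇒  y = 7/3, x = 1
row 2 ring = −(21/49)·7/3 = -1
totals (row 1 + row 2): sun 1 + 7/3 = 10/3, ring 1 + (-1) = 0, arm 1 + 0 = 1
asked cell (total, sun) = 10/3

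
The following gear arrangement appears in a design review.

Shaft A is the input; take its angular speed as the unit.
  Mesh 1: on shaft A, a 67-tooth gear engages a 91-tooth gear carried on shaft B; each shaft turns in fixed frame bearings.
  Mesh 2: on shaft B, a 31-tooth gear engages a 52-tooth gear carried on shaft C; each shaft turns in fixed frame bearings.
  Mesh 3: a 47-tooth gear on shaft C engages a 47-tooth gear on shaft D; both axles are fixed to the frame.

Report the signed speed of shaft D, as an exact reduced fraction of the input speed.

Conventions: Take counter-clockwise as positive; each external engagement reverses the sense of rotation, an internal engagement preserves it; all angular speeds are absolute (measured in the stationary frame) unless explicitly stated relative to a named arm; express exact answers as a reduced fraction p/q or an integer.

-2077/4732

3-mesh fixed-axis compound train (all bearings frame-fixed)
mesh 1 [67T→91T]: |ω|/ω_in = 1×67/91 = 67/91, sense flips to −
mesh 2 [31T→52T]: |ω|/ω_in = (67/91)×31/52 = 2077/4732, sense flips to +
mesh 3 [47T→47T]: |ω|/ω_in = (2077/4732)×47/47 = 2077/4732, sense flips to −
signed output speed (× input speed) = -2077/4732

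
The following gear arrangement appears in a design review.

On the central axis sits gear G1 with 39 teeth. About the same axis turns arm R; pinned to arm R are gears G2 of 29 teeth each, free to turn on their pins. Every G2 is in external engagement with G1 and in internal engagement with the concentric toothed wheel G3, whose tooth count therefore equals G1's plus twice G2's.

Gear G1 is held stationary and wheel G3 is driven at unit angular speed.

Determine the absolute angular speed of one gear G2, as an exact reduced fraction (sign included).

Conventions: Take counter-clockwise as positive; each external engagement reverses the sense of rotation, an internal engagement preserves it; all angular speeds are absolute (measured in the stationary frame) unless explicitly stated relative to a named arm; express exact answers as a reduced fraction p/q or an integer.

topology: planetary set — G1 39T / G2 29T / G3 97T, arm = carrier (Willis)
ring teeth: 39 + 2·29 = 97
39(ω_sun−ω_arm) = −97(ω_ring−ω_arm),  ω_sun = 0, ω_ring = 1
39(0−ω_arm) = −97(1−ω_arm)  ⇒  136·ω_arm = 97  ⇒  ω_arm = 97/136
sun–planet mesh: 39·(0−97/136) = −29·(ω_p−ω_arm)  ⇒  ω_p−ω_arm = 3783/3944
ω_p = 97/136 + 3783/3944 = 97/58
exact speed ratio = 97/58

97/58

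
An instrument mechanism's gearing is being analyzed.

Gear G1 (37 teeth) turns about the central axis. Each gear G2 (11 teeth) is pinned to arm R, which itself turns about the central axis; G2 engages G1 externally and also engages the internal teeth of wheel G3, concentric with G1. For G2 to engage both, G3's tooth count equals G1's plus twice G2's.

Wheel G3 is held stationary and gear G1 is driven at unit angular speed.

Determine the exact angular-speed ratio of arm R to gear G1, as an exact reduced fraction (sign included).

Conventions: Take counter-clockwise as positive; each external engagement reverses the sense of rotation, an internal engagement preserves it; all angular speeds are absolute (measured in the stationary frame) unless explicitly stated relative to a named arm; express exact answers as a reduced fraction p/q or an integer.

topology: planetary set — G1 37T / G2 11T / G3 59T, arm = carrier (Willis)
ring teeth: 37 + 2·11 = 59
37(ω_sun−ω_arm) = −59(ω_ring−ω_arm),  ω_ring = 0, ω_sun = 1
37(1−ω_arm) = −59(0−ω_arm)  ⇒  96·ω_arm = 37  ⇒  ω_arm = 37/96
ω_out/ω_in = 37/96

37/96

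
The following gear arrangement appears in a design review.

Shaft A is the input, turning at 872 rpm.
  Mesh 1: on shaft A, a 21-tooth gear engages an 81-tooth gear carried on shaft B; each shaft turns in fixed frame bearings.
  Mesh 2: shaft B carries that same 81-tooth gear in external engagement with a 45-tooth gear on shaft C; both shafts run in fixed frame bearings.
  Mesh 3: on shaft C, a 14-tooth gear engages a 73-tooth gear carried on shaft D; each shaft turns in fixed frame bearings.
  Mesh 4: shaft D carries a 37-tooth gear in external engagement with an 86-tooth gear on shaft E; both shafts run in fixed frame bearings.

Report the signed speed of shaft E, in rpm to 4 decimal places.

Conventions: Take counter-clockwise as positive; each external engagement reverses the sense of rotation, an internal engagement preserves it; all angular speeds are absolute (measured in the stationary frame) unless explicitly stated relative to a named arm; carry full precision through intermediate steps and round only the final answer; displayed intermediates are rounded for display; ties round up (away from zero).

class = fixed-axis compound train [4 meshes; 4 ratios multiply, 4 sense flips]
mesh 1 [21T→81T]: ω = 872.0000×21/81 = 226.0741 rpm, sense flips to −
mesh 2 [81T→45T]: ω = 226.0741×81/45 = 406.9333 rpm, sense flips to +
mesh 3 [14T→73T]: ω = 406.9333×14/73 = 78.0420 rpm, sense flips to −
mesh 4 [37T→86T]: ω = 78.0420×37/86 = 33.5762 rpm, sense flips to +
signed output speed = +33.5762 rpm

+33.5762 rpm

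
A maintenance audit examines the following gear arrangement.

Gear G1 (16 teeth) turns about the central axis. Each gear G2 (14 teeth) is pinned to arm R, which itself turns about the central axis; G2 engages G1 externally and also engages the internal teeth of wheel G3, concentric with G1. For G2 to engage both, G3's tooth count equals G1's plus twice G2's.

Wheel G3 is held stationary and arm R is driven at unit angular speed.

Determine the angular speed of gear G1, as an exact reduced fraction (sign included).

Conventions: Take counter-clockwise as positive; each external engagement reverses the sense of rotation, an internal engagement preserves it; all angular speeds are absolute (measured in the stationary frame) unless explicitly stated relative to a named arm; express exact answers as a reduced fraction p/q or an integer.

class = planetary set [G3 = 16+2·14 = 44; Willis about the carrier]
ring teeth: 16 + 2·14 = 44
16(ω_sun−ω_arm) = −44(ω_ring−ω_arm),  ω_ring = 0, ω_arm = 1
ω_sun = 1 − (44/16)(0−1) = 15/4
exact speed ratio = 15/4

15/4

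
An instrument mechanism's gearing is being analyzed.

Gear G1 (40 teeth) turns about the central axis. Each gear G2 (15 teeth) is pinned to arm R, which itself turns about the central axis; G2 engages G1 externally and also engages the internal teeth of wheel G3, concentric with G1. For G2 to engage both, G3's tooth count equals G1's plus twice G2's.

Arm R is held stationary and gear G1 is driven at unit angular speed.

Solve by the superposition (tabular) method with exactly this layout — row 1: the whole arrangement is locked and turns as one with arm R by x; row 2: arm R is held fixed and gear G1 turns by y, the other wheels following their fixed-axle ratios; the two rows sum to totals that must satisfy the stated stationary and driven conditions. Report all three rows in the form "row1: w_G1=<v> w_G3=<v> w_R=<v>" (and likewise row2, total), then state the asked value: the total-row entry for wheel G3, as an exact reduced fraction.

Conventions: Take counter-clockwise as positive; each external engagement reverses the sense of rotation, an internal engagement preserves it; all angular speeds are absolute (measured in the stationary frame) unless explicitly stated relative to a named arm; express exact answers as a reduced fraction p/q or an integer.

row1: w_G1=0 w_G3=0 w_R=0
row2: w_G1=1 w_G3=-4/7 w_R=0
total: w_G1=1 w_G3=-4/7 w_R=0
asked value: -4/7

planetary set (40T centre, 15T on arm, 70T internal) — Willis relation
superposition row 1 [locked train]: every member turns x
row 2 (arm held, sun turns y): ω_ring = −(40/70)·y, ω_arm = 0
boundary: total ω_arm = x = 0 and total ω_sun = x + y = 1  ⇒  y = 1, x = 0
row 2 ring = −(40/70)·1 = -4/7
totals (row 1 + row 2): sun 0 + 1 = 1, ring 0 + (-4/7) = -4/7, arm 0 + 0 = 0
asked cell (total, ring) = -4/7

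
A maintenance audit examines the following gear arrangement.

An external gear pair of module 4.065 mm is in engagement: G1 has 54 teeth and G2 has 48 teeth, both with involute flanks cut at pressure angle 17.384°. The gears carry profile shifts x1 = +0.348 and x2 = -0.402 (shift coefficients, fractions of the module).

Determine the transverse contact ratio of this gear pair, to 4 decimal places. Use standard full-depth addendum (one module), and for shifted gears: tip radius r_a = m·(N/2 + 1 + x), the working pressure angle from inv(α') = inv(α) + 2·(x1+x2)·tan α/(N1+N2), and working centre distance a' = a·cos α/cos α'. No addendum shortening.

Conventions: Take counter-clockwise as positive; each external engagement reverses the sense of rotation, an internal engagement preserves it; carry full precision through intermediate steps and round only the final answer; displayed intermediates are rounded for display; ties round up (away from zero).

class = single-mesh tooth geometry [involute pair 54T × 48T, m = 4.065]
base radii: r_b1 = 104.741809, r_b2 = 93.103830
tip radii: r_a1 = 115.234620, r_a2 = 99.990870
inv(α') = inv(17.384°) + 2·(+0.348-0.402)·tan α/(54+48) = 0.00933483  ⇒  α' = 17.18788°
a' = a·cos α / cos α' = 207.3150·cos 17.384°/cos 17.18788° = 207.094286
action lengths: √(r_a1²−r_b1²) = 48.043430, √(r_a2²−r_b2²) = 36.467121
base pitch p_b = π·m·cos α = 12.187263
CR = (48.043430 + 36.467121 − 207.094286·sin 17.18788°)/12.187263 = 1.912895
contact ratio ≈ 1.9129

1.9129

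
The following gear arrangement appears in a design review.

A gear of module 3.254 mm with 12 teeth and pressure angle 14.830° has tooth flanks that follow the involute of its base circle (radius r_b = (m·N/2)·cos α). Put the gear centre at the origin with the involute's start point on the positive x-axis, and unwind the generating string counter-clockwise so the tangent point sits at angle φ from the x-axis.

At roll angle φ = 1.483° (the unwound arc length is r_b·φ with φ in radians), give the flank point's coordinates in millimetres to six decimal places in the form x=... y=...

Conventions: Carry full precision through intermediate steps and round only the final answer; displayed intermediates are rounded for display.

x=18.879967 y=0.000109

recognized (one wheel, involute flank): single-mesh tooth geometry, m = 3.254, N = 12
pitch radius r_p = m·N/2 = 3.254·12/2 = 19.524000
base radius r_b = r_p·cos α = 19.524000·cos 14.830° = 18.873646
roll angle φ = 1.483° = 0.02588323 rad
x = r_b·(cos φ + φ·sin φ) = 18.879967
y = r_b·(sin φ − φ·cos φ) = 0.000109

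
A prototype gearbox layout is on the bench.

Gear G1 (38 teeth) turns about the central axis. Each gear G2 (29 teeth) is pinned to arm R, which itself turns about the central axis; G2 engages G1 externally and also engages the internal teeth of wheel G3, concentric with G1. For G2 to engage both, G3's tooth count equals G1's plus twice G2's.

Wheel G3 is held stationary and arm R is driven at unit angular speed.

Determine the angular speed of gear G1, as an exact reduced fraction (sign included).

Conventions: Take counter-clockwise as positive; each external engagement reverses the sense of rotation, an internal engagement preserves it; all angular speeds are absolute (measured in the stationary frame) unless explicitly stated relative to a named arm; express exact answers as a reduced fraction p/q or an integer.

recognized (axles ride arm R): planetary set, 38/29/96 teeth
ring teeth: 38 + 2·29 = 96
38(ω_sun−ω_arm) = −96(ω_ring−ω_arm),  ω_ring = 0, ω_arm = 1
ω_sun = 1 − (96/38)(0−1) = 67/19
exact speed ratio = 67/19

67/19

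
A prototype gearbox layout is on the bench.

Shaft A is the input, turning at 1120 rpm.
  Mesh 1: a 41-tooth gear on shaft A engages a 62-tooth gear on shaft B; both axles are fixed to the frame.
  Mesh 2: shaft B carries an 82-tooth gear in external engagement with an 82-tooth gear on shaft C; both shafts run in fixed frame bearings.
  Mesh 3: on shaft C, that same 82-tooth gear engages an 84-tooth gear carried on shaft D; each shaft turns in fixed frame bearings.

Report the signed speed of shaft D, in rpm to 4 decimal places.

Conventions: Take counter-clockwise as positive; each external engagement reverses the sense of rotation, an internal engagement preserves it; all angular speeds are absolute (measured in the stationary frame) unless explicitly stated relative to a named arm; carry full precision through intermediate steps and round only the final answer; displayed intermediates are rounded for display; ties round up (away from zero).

-723.0108 rpm

topology: fixed-axis compound train — 3 meshes, A→D
mesh 1 [41T→62T]: ω = 1120.0000×41/62 = 740.6452 rpm, sense flips to −
mesh 2 [82T→82T]: ω = 740.6452×82/82 = 740.6452 rpm, sense flips to +
mesh 3 [82T→84T]: ω = 740.6452×82/84 = 723.0108 rpm, sense flips to −
signed output speed = -723.0108 rpm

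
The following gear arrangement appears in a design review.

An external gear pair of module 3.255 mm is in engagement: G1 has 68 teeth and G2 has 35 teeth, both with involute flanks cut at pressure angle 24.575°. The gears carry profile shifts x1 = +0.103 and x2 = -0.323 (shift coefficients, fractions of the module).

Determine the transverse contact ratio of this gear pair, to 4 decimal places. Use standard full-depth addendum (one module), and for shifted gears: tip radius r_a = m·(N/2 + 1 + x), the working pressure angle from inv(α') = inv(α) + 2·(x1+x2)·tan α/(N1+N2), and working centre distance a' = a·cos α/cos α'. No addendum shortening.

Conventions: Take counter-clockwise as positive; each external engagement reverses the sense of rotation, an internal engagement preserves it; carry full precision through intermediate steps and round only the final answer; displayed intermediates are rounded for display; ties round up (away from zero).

class = single-mesh tooth geometry [involute pair 68T × 35T, m = 3.255]
base radii: r_b1 = 100.645252, r_b2 = 51.802703
tip radii: r_a1 = 114.260265, r_a2 = 59.166135
inv(α') = inv(24.575°) + 2·(+0.103-0.323)·tan α/(68+35) = 0.02643985  ⇒  α' = 24.02603°
a' = a·cos α / cos α' = 167.6325·cos 24.575°/cos 24.02603° = 166.908846
action lengths: √(r_a1²−r_b1²) = 54.091971, √(r_a2²−r_b2²) = 28.585161
base pitch p_b = π·m·cos α = 9.299600
CR = (54.091971 + 28.585161 − 166.908846·sin 24.02603°)/9.299600 = 1.582855
contact ratio ≈ 1.5829

1.5829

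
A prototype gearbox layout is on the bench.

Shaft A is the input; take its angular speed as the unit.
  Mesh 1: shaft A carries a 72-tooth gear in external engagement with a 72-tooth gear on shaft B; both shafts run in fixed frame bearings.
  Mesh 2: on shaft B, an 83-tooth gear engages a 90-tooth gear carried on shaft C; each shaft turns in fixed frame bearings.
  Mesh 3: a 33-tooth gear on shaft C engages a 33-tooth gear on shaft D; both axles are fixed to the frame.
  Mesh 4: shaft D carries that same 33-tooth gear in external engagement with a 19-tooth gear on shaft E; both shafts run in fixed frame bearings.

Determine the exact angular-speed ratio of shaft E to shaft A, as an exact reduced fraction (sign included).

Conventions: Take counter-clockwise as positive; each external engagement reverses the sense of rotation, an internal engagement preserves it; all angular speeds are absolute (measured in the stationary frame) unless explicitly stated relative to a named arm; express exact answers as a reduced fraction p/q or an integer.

class = fixed-axis compound train [4 meshes; 4 ratios multiply, 4 sense flips]
mesh 1 [72T→72T]: running ratio 1, sense −
mesh 2 [83T→90T]: running ratio 83/90, sense +
mesh 3 [33T→33T]: running ratio 83/90, sense −
mesh 4 [33T→19T]: running ratio 913/570, sense +
ω_out/ω_in = 913/570

913/570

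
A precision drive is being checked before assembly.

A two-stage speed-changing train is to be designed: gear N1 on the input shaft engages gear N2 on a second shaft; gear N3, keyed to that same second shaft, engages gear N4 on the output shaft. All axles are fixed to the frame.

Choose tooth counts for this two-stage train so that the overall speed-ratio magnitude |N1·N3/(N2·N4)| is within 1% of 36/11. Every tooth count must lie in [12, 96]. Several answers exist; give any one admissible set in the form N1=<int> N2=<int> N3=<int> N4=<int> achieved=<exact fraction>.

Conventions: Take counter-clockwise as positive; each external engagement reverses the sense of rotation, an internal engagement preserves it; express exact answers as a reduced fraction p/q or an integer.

2-stage fixed-axis compound train for ratio 36/11
target = 36/11 in lowest terms: an exact hit needs N1·N3 = k·36 and N2·N4 = k·11 for one integer k, every count in [12, 96]; additionally prefer no 1:1 stage (N1 ≠ N2, N3 ≠ N4)
k = 1…23: no 1:1-free in-range split of k·36 and k·11 into factor pairs; take k = 24
k = 24: N1·N3 = 864 = 12·72, N2·N4 = 264 = 22·12
achieved = 12·72/(22·12) = 36/11; |achieved − target| = 0 ≤ 9/275 ✓

N1=12 N2=22 N3=72 N4=12 achieved=36/11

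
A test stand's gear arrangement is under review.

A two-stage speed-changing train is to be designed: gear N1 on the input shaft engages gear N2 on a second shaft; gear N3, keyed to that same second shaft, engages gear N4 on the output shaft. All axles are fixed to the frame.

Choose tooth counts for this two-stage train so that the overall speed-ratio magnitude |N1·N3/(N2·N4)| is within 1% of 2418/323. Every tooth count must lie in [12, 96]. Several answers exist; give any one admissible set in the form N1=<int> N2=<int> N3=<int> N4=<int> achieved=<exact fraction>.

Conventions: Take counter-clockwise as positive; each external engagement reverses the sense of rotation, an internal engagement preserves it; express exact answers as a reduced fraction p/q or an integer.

class = fixed-axis compound train [2-stage, 2418/323 wanted]
target = 2418/323 in lowest terms: an exact hit needs N1·N3 = k·2418 and N2·N4 = k·323 for one integer k, every count in [12, 96]; additionally prefer no 1:1 stage (N1 ≠ N2, N3 ≠ N4)
k = 1: N1·N3 = 2418 = 26·93, N2·N4 = 323 = 17·19
achieved = 26·93/(17·19) = 2418/323; |achieved − target| = 0 ≤ 1209/16150 ✓

N1=26 N2=17 N3=93 N4=19 achieved=2418/323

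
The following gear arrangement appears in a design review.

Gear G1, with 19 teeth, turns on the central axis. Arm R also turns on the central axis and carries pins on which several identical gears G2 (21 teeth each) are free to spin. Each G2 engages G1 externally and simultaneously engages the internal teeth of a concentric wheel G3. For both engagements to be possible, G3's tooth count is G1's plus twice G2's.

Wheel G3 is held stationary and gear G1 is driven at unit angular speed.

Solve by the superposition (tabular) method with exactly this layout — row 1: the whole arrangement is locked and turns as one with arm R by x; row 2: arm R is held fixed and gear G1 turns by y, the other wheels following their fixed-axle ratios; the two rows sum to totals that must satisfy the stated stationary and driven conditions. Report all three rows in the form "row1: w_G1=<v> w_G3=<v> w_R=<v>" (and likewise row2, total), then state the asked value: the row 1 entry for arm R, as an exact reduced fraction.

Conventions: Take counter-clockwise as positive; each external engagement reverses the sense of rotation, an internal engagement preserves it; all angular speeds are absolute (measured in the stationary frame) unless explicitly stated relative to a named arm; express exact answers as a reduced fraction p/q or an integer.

topology: planetary set — G1 19T / G2 21T / G3 61T, arm = carrier (Willis)
row 1 (train locked, turned with arm): all members turn x
row 2 (arm held, sun turns y): ω_ring = −(19/61)·y, ω_arm = 0
boundary: total ω_ring = x − (19/61)·y = 0 and total ω_sun = x + y = 1  ⇒  y = 61/80, x = 19/80
row 2 ring = −(19/61)·61/80 = -19/80
totals (row 1 + row 2): sun 19/80 + 61/80 = 1, ring 19/80 + (-19/80) = 0, arm 19/80 + 0 = 19/80
asked cell (row1, arm) = 19/80

row1: w_G1=19/80 w_G3=19/80 w_R=19/80
row2: w_G1=61/80 w_G3=-19/80 w_R=0
total: w_G1=1 w_G3=0 w_R=19/80
asked value: 19/80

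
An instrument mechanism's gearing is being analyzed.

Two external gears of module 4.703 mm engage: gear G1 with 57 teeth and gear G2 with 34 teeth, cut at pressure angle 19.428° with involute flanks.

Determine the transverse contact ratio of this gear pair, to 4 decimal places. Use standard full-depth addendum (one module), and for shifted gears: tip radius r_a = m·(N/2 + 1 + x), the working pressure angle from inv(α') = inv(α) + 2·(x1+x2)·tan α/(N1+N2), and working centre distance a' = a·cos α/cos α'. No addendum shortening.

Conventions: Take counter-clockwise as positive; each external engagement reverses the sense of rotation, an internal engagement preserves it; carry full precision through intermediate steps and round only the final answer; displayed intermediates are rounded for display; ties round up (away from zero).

1.7583

topology: single-mesh involute geometry — m = 4.703, 57T/34T pair
base radii: r_b1 = 126.403548, r_b2 = 75.398608
tip radii: r_a1 = 138.738500, r_a2 = 84.654000
no profile shift: α' = α, a' = a
action lengths: √(r_a1²−r_b1²) = 57.188411, √(r_a2²−r_b2²) = 38.488306
base pitch p_b = π·m·cos α = 13.933630
CR = (57.188411 + 38.488306 − 213.986500·sin 19.42800°)/13.933630 = 1.758342
contact ratio ≈ 1.7583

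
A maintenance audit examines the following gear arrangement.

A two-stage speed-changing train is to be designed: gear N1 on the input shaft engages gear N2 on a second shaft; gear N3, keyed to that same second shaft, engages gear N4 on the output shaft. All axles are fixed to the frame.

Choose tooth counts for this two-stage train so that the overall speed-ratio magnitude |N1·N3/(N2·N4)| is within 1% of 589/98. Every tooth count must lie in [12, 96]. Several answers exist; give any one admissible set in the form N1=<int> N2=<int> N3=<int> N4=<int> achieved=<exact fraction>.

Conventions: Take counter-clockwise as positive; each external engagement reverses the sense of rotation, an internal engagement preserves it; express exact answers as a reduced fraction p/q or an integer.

N1=19 N2=14 N3=62 N4=14 achieved=589/98

class = fixed-axis compound train [2-stage, 589/98 wanted]
target = 589/98 in lowest terms: an exact hit needs N1·N3 = k·589 and N2·N4 = k·98 for one integer k, every count in [12, 96]; additionally prefer no 1:1 stage (N1 ≠ N2, N3 ≠ N4)
k = 1: no 1:1-free in-range split of k·589 and k·98 into factor pairs; take k = 2
k = 2: N1·N3 = 1178 = 19·62, N2·N4 = 196 = 14·14
achieved = 19·62/(14·14) = 589/98; |achieved − target| = 0 ≤ 589/9800 ✓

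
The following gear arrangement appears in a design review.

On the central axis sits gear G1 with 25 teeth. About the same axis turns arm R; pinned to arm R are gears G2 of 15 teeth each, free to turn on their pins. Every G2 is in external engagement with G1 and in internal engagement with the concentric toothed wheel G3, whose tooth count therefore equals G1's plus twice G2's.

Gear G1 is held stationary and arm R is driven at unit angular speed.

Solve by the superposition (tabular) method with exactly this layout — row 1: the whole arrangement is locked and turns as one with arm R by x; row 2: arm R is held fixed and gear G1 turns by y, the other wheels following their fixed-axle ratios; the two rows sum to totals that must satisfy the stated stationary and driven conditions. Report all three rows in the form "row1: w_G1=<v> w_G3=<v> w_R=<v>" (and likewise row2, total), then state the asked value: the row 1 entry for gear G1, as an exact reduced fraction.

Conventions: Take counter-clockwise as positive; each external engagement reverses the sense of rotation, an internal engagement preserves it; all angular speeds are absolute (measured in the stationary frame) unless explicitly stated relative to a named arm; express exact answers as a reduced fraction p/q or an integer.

planetary set (25T centre, 15T on arm, 55T internal) — Willis relation
row 1: whole set turns with the arm by x
row 2 — arm fixed, fixed-axis ratios: sun y, ring −(25/55)·y, arm 0
boundary: total ω_sun = x + y = 0 and total ω_arm = x = 1  ⇒  y = -1, x = 1
row 2 ring = −(25/55)·(-1) = 5/11
totals (row 1 + row 2): sun 1 + (-1) = 0, ring 1 + 5/11 = 16/11, arm 1 + 0 = 1
asked cell (row1, sun) = 1

row1: w_G1=1 w_G3=1 w_R=1
row2: w_G1=-1 w_G3=5/11 w_R=0
total: w_G1=0 w_G3=16/11 w_R=1
asked value: 1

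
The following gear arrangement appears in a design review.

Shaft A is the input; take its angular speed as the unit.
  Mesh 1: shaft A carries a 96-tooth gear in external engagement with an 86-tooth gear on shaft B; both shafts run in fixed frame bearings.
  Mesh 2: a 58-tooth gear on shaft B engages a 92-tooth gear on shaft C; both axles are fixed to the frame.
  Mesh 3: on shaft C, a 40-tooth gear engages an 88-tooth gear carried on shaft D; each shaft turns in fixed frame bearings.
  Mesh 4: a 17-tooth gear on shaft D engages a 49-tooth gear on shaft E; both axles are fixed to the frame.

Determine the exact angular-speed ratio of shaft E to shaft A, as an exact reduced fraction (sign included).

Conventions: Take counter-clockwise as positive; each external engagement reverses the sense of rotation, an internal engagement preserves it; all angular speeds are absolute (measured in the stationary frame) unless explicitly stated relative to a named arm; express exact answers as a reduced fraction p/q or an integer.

class = fixed-axis compound train [4 meshes; 4 ratios multiply, 4 sense flips]
mesh 1 [96T→86T]: running ratio 48/43, sense −
mesh 2 [58T→92T]: running ratio 696/989, sense +
mesh 3 [40T→88T]: running ratio 3480/10879, sense −
mesh 4 [17T→49T]: running ratio 59160/533071, sense +
ω_out/ω_in = 59160/533071

59160/533071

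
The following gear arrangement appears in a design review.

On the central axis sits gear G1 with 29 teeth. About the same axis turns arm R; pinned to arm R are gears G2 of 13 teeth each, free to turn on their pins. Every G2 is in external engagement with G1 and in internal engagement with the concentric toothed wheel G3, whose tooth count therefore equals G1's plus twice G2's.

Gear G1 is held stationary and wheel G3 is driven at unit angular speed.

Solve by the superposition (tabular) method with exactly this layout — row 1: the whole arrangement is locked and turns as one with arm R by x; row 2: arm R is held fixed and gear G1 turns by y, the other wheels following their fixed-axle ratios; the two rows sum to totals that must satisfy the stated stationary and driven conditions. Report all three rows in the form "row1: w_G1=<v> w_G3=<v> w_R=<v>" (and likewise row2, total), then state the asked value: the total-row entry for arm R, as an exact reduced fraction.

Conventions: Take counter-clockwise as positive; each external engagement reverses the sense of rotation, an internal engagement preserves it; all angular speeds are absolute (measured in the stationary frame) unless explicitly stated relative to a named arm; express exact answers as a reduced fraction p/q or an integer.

row1: w_G1=55/84 w_G3=55/84 w_R=55/84
row2: w_G1=-55/84 w_G3=29/84 w_R=0
total: w_G1=0 w_G3=1 w_R=55/84
asked value: 55/84

planetary set (29T centre, 13T on arm, 55T internal) — Willis relation
row 1 — lock + rotate with arm: ω_sun = ω_ring = ω_arm = x
row 2 — arm fixed, fixed-axis ratios: sun y, ring −(29/55)·y, arm 0
boundary: total ω_sun = x + y = 0 and total ω_ring = x − (29/55)·y = 1  ⇒  y = -55/84, x = 55/84
row 2 ring = −(29/55)·(-55/84) = 29/84
totals (row 1 + row 2): sun 55/84 + (-55/84) = 0, ring 55/84 + 29/84 = 1, arm 55/84 + 0 = 55/84
asked cell (total, arm) = 55/84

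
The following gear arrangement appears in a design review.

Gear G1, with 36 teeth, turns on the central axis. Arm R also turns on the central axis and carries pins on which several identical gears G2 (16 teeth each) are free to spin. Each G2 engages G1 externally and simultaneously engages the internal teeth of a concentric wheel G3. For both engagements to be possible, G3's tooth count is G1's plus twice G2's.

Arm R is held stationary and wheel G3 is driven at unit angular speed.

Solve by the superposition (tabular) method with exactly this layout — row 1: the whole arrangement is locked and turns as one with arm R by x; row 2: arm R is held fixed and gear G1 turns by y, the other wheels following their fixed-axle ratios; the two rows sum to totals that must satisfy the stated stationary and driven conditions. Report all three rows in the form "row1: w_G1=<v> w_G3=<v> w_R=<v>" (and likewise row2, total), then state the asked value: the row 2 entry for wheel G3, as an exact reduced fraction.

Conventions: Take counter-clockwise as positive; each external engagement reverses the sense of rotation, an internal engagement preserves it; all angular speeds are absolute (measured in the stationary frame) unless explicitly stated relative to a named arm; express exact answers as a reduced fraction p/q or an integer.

row1: w_G1=0 w_G3=0 w_R=0
row2: w_G1=-17/9 w_G3=1 w_R=0
total: w_G1=-17/9 w_G3=1 w_R=0
asked value: 1

recognized (axles ride arm R): planetary set, 36/16/68 teeth
row 1 — lock + rotate with arm: ω_sun = ω_ring = ω_arm = x
row 2 — arm fixed, fixed-axis ratios: sun y, ring −(36/68)·y, arm 0
boundary: total ω_arm = x = 0 and total ω_ring = x − (36/68)·y = 1  ⇒  y = -17/9, x = 0
row 2 ring = −(36/68)·(-17/9) = 1
totals (row 1 + row 2): sun 0 + (-17/9) = -17/9, ring 0 + 1 = 1, arm 0 + 0 = 0
asked cell (row2, ring) = 1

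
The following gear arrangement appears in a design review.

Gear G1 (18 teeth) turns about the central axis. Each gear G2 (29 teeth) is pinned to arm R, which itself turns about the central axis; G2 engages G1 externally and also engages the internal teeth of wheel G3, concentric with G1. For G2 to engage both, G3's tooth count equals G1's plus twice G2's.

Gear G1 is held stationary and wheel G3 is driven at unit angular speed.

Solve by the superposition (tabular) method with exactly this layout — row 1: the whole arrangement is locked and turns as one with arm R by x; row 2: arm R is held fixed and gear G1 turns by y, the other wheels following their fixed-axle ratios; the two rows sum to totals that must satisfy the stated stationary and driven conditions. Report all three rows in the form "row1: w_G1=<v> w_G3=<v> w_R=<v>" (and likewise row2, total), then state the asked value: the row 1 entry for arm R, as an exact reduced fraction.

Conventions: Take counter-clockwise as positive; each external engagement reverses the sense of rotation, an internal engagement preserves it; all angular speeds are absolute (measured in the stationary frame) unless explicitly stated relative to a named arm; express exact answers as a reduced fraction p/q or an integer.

class = planetary set [G3 = 18+2·29 = 76; Willis about the carrier]
row 1 — lock + rotate with arm: ω_sun = ω_ring = ω_arm = x
row 2: sun turns y, ring = −(18/76)·y, arm 0
boundary: total ω_sun = x + y = 0 and total ω_ring = x − (18/76)·y = 1  ⇒  y = -38/47, x = 38/47
row 2 ring = −(18/76)·(-38/47) = 9/47
totals (row 1 + row 2): sun 38/47 + (-38/47) = 0, ring 38/47 + 9/47 = 1, arm 38/47 + 0 = 38/47
asked cell (row1, arm) = 38/47

row1: w_G1=38/47 w_G3=38/47 w_R=38/47
row2: w_G1=-38/47 w_G3=9/47 w_R=0
total: w_G1=0 w_G3=1 w_R=38/47
asked value: 38/47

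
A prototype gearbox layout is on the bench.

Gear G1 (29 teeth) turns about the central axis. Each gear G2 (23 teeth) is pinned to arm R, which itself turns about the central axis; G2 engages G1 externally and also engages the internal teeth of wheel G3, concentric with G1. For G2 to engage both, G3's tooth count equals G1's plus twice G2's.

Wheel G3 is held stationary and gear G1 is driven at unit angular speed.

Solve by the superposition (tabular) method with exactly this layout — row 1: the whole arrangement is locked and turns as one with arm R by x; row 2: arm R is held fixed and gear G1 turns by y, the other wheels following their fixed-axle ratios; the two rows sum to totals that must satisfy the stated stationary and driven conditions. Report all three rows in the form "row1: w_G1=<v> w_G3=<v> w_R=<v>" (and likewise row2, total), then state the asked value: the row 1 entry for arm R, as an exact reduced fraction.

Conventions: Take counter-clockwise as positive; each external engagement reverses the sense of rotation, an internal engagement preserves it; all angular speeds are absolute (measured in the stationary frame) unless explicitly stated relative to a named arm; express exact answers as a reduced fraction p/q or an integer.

row1: w_G1=29/104 w_G3=29/104 w_R=29/104
row2: w_G1=75/104 w_G3=-29/104 w_R=0
total: w_G1=1 w_G3=0 w_R=29/104
asked value: 29/104

class = planetary set [G3 = 29+2·23 = 75; Willis about the carrier]
row 1 — lock + rotate with arm: ω_sun = ω_ring = ω_arm = x
superposition row 2 [arm held]: sun y, ring −(29/75)·y, arm 0
boundary: total ω_ring = x − (29/75)·y = 0 and total ω_sun = x + y = 1  ⇒  y = 75/104, x = 29/104
row 2 ring = −(29/75)·75/104 = -29/104
totals (row 1 + row 2): sun 29/104 + 75/104 = 1, ring 29/104 + (-29/104) = 0, arm 29/104 + 0 = 29/104
asked cell (row1, arm) = 29/104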